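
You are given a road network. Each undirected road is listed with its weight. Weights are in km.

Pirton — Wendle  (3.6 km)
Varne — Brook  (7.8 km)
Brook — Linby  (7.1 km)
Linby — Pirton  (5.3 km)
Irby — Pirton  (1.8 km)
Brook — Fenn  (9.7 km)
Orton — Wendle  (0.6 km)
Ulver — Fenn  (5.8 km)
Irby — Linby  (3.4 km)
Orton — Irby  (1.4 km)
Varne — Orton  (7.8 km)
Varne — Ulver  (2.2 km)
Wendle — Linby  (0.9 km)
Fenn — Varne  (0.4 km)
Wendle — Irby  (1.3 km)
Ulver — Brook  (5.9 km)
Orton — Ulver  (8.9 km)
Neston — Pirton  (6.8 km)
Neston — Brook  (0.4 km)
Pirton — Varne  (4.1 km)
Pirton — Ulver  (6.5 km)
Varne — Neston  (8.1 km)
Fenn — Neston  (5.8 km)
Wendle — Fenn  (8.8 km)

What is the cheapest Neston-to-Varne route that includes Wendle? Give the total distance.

Shortest Neston→Wendle: Neston → Brook → Linby → Wendle = 8.4
Best Wendle to Varne: Wendle → Irby → Pirton → Varne costing 7.2
Total via Wendle: 8.4 + 7.2 = 15.6 km.

15.6 km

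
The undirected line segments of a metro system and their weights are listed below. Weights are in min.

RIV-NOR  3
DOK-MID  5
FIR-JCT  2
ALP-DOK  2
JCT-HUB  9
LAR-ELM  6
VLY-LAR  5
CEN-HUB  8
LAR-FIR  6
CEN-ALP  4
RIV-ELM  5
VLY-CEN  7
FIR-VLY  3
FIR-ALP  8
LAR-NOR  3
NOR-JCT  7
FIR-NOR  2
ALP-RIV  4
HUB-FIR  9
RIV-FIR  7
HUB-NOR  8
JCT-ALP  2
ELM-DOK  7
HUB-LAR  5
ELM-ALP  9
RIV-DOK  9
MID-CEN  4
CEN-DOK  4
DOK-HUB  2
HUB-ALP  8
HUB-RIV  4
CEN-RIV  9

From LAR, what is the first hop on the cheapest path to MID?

Compare a few routes:
LAR–HUB–DOK–CEN–MID: 5+2+4+4 = 15
LAR–HUB–DOK–MID: 5+2+5 = 12
Cheapest is LAR–HUB–DOK–MID at 12 min.
So from LAR the first move is to HUB.

HUB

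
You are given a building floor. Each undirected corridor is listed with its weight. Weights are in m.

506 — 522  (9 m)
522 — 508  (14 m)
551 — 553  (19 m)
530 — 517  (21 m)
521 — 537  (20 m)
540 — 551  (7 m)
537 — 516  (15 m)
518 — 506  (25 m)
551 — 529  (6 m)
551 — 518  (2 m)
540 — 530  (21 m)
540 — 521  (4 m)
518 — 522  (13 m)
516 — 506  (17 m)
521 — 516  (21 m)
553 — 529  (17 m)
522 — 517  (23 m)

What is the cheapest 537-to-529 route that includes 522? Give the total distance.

62 m

Shortest 537→522: 537 → 516 → 506 → 522 = 41
Shortest 522→529: 522 → 518 → 551 → 529 = 21
Total via 522: 41 + 21 = 62 m.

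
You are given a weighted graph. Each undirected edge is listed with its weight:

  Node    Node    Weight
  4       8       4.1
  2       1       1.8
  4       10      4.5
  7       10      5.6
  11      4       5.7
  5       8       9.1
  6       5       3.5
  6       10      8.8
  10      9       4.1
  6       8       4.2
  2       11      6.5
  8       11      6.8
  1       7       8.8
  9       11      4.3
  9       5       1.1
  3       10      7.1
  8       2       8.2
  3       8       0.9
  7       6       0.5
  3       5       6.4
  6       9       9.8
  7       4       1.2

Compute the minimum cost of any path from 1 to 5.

Settle nodes by increasing distance from 1:
1: 0
2: 1.8  (via 1)
11: 8.3  (via 2)
7: 8.8  (via 1)
6: 9.3  (via 7)
4: 10  (via 7)
8: 10  (via 2)
3: 10.9  (via 8)
9: 12.6  (via 11)
5: 12.8  (via 6)
Shortest route: 1–7–6–5 = 12.8.

12.8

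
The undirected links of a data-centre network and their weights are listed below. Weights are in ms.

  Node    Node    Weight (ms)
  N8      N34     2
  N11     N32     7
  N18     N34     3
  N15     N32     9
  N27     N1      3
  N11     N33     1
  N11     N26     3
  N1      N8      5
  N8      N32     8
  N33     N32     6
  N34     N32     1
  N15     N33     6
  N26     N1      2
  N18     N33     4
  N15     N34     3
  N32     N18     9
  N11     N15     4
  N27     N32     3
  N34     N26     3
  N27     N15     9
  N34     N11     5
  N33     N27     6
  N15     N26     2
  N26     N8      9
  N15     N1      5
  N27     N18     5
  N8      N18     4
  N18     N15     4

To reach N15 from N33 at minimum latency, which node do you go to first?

N11

Candidate routes:
N33 - N11 - N15: 1+4 = 5
N33 - N15: 6 = 6
The minimum is 5 ms via N33 - N11 - N15.
So from N33 the first move is to N11.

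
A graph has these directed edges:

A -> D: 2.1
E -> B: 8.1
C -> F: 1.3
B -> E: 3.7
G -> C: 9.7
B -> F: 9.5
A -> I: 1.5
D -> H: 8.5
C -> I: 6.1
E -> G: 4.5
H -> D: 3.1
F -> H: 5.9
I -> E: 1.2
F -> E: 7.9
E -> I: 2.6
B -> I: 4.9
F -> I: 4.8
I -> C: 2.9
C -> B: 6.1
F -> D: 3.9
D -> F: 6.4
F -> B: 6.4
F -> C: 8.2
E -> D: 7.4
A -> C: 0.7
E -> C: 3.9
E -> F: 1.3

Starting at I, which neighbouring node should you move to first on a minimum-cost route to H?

Enumerating some paths:
I → C → F → H: 2.9+1.3+5.9 = 10.1
I → E → F → H: 1.2+1.3+5.9 = 8.4
I → E → C → F → H: 1.2+3.9+1.3+5.9 = 12.3
Cheapest is I → E → F → H at 8.4.
So from I the first move is to E.

E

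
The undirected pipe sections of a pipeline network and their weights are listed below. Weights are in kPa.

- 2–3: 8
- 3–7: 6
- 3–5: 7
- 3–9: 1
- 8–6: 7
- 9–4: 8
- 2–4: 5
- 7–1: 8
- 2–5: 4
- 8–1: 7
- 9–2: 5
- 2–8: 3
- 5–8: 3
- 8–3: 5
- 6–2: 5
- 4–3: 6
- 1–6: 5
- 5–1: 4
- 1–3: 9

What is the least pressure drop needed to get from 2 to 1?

Running Dijkstra from 2:
2: 0
8: 3  (via 2)
5: 4  (via 2)
4: 5  (via 2)
6: 5  (via 2)
9: 5  (via 2)
3: 6  (via 9)
1: 8  (via 5)
Shortest route: 2–5–1 = 8 kPa.

8 kPa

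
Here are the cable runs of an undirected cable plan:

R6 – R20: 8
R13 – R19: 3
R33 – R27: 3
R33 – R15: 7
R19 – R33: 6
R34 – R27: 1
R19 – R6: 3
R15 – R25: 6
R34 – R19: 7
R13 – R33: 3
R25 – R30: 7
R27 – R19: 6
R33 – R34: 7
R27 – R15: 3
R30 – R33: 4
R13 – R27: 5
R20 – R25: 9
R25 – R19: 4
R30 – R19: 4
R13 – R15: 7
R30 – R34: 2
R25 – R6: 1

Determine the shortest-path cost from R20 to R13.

14

Shortest distances from R20:
R20: 0
R6: 8  (via R20)
R25: 9  (via R20)
R19: 11  (via R6)
R13: 14  (via R19)
Shortest route: R20 → R6 → R19 → R13 = 14.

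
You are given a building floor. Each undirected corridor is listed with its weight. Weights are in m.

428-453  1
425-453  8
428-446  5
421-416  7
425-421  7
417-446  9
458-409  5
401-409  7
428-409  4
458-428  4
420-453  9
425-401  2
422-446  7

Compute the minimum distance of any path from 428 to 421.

Settle nodes by increasing distance from 428:
428: 0
453: 1  (via 428)
409: 4  (via 428)
458: 4  (via 428)
446: 5  (via 428)
425: 9  (via 453)
420: 10  (via 453)
401: 11  (via 409)
422: 12  (via 446)
417: 14  (via 446)
421: 16  (via 425)
Shortest route: 428–453–425–421 = 16 m.

16 m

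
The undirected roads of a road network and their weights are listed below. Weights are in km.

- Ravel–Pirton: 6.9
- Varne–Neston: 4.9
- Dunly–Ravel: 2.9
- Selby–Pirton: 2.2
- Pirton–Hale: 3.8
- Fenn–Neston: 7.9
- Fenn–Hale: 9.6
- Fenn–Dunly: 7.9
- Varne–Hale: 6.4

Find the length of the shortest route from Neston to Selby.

17.3 km

Settle nodes by increasing distance from Neston:
Neston: 0
Varne: 4.9  (via Neston)
Fenn: 7.9  (via Neston)
Hale: 11.3  (via Varne)
Pirton: 15.1  (via Hale)
Dunly: 15.8  (via Fenn)
Selby: 17.3  (via Pirton)
Shortest route: Neston–Varne–Hale–Pirton–Selby = 17.3 km.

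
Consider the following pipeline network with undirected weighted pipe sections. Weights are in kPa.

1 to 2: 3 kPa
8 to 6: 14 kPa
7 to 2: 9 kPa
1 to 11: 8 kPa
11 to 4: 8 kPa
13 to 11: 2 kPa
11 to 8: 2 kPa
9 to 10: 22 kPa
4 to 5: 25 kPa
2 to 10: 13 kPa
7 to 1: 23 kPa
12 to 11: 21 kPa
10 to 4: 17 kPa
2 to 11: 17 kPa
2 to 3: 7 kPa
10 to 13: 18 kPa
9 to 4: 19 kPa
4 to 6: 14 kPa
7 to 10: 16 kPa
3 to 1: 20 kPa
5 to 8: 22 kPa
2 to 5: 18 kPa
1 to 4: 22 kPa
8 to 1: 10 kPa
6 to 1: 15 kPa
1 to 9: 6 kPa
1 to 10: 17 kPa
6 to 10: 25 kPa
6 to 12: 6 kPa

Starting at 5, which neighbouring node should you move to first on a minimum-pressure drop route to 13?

Enumerating some paths:
5 - 2 - 1 - 11 - 13: 18+3+8+2 = 31
5 - 4 - 11 - 13: 25+8+2 = 35
5 - 2 - 1 - 8 - 11 - 13: 18+3+10+2+2 = 35
5 - 8 - 11 - 13: 22+2+2 = 26
Cheapest is 5 - 8 - 11 - 13 at 26 kPa.
So from 5 the first move is to 8.

8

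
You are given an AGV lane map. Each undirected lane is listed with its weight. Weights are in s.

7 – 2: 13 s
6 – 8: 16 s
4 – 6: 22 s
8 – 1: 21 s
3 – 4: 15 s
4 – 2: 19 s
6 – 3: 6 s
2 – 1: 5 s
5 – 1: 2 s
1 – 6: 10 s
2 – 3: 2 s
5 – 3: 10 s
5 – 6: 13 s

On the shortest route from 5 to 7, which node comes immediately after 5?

1

Enumerating some paths:
5 → 3 → 2 → 7: 10+2+13 = 25
5 → 1 → 2 → 7: 2+5+13 = 20
5 → 1 → 6 → 3 → 2 → 7: 2+10+6+2+13 = 33
The minimum is 20 s via 5 → 1 → 2 → 7.
So from 5 the first move is to 1.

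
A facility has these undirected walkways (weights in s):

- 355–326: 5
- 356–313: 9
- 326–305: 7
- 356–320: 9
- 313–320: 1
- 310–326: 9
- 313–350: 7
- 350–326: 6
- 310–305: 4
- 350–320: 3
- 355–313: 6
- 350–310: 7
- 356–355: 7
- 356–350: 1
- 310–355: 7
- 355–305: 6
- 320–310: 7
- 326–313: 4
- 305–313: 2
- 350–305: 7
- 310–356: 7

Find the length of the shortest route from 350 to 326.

6 s

Settle nodes by increasing distance from 350:
350: 0
356: 1  (via 350)
320: 3  (via 350)
313: 4  (via 320)
305: 6  (via 313)
326: 6  (via 350)
Shortest route: 350 → 326 = 6 s.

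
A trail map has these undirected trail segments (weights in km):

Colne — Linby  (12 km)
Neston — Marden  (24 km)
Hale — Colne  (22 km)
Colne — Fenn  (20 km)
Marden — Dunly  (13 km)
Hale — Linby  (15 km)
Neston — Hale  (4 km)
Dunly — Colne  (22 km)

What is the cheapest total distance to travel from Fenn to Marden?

55 km

Settle nodes by increasing distance from Fenn:
Fenn: 0
Colne: 20  (via Fenn)
Linby: 32  (via Colne)
Dunly: 42  (via Colne)
Hale: 42  (via Colne)
Neston: 46  (via Hale)
Marden: 55  (via Dunly)
Shortest route: Fenn–Colne–Dunly–Marden = 55 km.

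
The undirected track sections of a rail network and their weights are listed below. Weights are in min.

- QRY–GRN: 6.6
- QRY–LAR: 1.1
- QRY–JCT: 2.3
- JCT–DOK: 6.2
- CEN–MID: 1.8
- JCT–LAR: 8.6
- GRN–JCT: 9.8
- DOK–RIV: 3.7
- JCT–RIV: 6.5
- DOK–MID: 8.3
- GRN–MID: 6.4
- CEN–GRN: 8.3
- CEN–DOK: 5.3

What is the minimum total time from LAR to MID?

Candidate routes:
LAR–QRY–GRN–MID: 1.1+6.6+6.4 = 14.1
LAR–QRY–JCT–DOK–CEN–MID: 1.1+2.3+6.2+5.3+1.8 = 16.7
The minimum is 14.1 min via LAR–QRY–GRN–MID.

14.1 min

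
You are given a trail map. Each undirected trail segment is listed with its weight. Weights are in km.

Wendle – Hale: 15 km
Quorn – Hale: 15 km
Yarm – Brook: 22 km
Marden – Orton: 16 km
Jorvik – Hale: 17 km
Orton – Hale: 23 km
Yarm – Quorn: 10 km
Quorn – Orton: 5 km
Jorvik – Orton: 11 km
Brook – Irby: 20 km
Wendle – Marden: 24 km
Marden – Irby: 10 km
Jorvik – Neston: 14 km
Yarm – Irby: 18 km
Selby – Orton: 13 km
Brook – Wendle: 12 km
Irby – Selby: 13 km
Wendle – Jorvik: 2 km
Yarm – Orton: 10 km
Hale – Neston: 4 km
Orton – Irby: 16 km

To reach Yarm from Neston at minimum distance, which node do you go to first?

Candidate routes:
Neston → Hale → Quorn → Orton → Yarm: 4+15+5+10 = 34
Neston → Hale → Quorn → Yarm: 4+15+10 = 29
Neston → Jorvik → Orton → Yarm: 14+11+10 = 35
The minimum is 29 km via Neston → Hale → Quorn → Yarm.
So from Neston the first move is to Hale.

Hale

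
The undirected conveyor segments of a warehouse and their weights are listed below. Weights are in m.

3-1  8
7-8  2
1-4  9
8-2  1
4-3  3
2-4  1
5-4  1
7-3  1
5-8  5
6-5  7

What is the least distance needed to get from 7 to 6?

12 m

Shortest distances from 7:
7: 0
3: 1  (via 7)
8: 2  (via 7)
2: 3  (via 8)
4: 4  (via 3)
5: 5  (via 4)
1: 9  (via 3)
6: 12  (via 5)
Shortest route: 7–3–4–5–6 = 12 m.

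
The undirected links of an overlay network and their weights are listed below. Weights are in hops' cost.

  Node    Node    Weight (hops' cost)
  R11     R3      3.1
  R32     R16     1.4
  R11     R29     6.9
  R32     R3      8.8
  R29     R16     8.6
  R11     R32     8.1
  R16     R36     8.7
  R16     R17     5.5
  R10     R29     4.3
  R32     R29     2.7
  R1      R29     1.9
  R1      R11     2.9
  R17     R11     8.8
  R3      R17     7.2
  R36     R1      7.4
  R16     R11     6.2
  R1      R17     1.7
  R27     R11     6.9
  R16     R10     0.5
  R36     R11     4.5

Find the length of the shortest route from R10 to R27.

13.6 hops' cost

Enumerating some paths:
R10 - R16 - R11 - R27: 0.5+6.2+6.9 = 13.6
R10 - R16 - R32 - R29 - R1 - R11 - R27: 0.5+1.4+2.7+1.9+2.9+6.9 = 16.3
R10 - R16 - R32 - R11 - R27: 0.5+1.4+8.1+6.9 = 16.9
R10 - R29 - R1 - R11 - R27: 4.3+1.9+2.9+6.9 = 16
The minimum is 13.6 hops' cost via R10 - R16 - R11 - R27.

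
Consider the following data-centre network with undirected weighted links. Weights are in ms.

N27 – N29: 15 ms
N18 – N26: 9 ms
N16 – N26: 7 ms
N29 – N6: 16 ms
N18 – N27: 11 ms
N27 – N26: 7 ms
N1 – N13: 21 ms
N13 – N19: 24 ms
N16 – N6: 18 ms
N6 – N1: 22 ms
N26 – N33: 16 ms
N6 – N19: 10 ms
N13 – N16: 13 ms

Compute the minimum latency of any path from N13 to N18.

Compare a few routes:
N13 - N16 - N26 - N18: 13+7+9 = 29
N13 - N16 - N26 - N27 - N18: 13+7+7+11 = 38
N13 - N19 - N6 - N16 - N26 - N18: 24+10+18+7+9 = 68
Cheapest is N13 - N16 - N26 - N18 at 29 ms.

29 ms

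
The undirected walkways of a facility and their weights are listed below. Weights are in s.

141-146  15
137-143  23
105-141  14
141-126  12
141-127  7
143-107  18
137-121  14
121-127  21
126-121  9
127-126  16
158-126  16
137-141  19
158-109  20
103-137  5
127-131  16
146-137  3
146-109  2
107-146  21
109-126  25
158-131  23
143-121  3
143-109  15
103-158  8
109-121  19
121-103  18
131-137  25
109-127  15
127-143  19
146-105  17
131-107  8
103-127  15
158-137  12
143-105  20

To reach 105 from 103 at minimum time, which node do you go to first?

Enumerating some paths:
103–137–146–105: 5+3+17 = 25
103–127–141–105: 15+7+14 = 36
Cheapest is 103–137–146–105 at 25 s.
So from 103 the first move is to 137.

137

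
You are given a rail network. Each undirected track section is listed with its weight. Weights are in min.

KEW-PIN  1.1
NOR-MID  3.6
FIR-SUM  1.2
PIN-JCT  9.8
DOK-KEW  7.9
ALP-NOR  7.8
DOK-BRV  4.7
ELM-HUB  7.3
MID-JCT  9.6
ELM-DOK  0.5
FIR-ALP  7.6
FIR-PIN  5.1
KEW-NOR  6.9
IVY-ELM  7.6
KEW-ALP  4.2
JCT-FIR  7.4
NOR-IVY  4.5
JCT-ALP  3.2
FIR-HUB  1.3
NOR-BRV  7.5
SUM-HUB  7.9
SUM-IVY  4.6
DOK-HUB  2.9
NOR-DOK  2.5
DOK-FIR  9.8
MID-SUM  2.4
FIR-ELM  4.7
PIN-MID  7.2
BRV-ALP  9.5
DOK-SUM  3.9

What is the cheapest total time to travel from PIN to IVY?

Candidate routes:
PIN–FIR–SUM–IVY: 5.1+1.2+4.6 = 10.9
PIN–MID–SUM–IVY: 7.2+2.4+4.6 = 14.2
PIN–KEW–NOR–IVY: 1.1+6.9+4.5 = 12.5
Cheapest is PIN–FIR–SUM–IVY at 10.9 min.

10.9 min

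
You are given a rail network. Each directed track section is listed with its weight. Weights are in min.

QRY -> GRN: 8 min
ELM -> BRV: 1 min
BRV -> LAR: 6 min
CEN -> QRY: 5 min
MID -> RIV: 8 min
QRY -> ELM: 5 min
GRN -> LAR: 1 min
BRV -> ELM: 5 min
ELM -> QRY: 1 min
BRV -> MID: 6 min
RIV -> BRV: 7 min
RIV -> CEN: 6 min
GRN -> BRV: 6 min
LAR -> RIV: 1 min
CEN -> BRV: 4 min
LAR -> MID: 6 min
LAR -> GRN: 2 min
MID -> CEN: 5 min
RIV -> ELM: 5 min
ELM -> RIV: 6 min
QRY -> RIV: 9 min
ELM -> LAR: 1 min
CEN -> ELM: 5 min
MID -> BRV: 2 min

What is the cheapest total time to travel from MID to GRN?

Compare a few routes:
MID–BRV–LAR–GRN: 2+6+2 = 10
MID–CEN–ELM–LAR–GRN: 5+5+1+2 = 13
The minimum is 10 min via MID–BRV–LAR–GRN.

10 min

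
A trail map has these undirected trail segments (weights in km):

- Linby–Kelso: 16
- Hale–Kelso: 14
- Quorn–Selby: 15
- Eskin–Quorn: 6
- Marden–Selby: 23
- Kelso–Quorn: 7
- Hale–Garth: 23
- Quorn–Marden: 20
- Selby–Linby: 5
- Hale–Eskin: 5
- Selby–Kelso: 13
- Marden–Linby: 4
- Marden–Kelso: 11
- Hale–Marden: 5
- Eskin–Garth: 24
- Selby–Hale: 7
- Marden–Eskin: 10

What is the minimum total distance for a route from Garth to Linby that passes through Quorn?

Best Garth to Quorn: Garth → Eskin → Quorn costing 30
Shortest Quorn→Linby: Quorn → Selby → Linby = 20
Total via Quorn: 30 + 20 = 50 km.

50 km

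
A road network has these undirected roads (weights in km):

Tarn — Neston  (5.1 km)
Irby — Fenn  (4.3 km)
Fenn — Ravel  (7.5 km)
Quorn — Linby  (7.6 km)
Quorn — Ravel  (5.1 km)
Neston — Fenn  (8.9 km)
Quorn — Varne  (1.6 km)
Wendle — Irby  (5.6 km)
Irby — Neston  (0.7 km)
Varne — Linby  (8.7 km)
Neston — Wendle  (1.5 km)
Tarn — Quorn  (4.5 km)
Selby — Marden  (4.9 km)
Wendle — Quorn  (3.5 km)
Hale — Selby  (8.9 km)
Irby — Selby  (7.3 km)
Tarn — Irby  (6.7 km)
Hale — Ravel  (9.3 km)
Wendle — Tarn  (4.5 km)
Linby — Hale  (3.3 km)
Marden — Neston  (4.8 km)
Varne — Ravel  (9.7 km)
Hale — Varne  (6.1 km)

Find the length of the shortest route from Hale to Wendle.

Running Dijkstra from Hale:
Hale: 0
Linby: 3.3  (via Hale)
Varne: 6.1  (via Hale)
Quorn: 7.7  (via Varne)
Selby: 8.9  (via Hale)
Ravel: 9.3  (via Hale)
Wendle: 11.2  (via Quorn)
Shortest route: Hale–Varne–Quorn–Wendle = 11.2 km.

11.2 km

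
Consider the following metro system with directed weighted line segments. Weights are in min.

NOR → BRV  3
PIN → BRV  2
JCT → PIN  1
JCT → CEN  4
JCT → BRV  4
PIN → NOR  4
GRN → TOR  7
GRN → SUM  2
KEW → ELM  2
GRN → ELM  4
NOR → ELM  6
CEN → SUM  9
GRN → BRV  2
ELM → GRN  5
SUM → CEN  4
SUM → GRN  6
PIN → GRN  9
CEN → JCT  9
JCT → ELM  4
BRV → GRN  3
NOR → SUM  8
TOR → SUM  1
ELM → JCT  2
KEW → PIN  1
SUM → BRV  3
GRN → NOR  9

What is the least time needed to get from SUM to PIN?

13 min

Candidate routes:
SUM → GRN → ELM → JCT → PIN: 6+4+2+1 = 13
SUM → CEN → JCT → PIN: 4+9+1 = 14
The minimum is 13 min via SUM → GRN → ELM → JCT → PIN.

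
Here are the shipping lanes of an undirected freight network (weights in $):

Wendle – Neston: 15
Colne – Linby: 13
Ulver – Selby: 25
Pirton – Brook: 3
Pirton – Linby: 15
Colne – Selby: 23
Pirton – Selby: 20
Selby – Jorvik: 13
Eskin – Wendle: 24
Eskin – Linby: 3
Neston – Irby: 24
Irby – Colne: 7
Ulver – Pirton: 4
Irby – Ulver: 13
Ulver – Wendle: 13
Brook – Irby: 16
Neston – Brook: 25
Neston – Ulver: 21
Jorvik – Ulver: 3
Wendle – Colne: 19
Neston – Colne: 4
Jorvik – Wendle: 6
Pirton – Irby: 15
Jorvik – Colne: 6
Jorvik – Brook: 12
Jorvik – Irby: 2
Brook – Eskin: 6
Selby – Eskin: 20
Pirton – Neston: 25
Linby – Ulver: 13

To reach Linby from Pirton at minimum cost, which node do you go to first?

Candidate routes:
Pirton → Brook → Eskin → Linby: 3+6+3 = 12
Pirton → Linby: 15 = 15
Pirton → Ulver → Linby: 4+13 = 17
Pirton → Ulver → Jorvik → Colne → Linby: 4+3+6+13 = 26
Cheapest is Pirton → Brook → Eskin → Linby at $12.
So from Pirton the first move is to Brook.

Brook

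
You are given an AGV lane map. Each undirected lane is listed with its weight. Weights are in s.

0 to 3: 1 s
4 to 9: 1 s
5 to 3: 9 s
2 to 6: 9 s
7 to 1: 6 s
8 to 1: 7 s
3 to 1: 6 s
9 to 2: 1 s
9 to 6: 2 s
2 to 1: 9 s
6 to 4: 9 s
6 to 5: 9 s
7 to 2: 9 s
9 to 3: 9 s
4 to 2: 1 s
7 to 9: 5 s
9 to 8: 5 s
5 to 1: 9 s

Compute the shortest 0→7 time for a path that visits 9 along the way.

Shortest 0→9: 0 → 3 → 9 = 10
Best 9 to 7: 9 → 7 costing 5
Total via 9: 10 + 5 = 15 s.

15 s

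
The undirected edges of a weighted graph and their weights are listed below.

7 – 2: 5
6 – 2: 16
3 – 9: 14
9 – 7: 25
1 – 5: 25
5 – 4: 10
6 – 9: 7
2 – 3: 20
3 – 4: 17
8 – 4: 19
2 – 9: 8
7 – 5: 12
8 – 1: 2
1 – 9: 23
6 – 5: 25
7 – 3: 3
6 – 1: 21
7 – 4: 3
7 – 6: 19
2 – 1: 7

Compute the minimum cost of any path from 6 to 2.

15

Compare a few routes:
6–9–2: 7+8 = 15
6–2: 16 = 16
The minimum is 15 via 6–9–2.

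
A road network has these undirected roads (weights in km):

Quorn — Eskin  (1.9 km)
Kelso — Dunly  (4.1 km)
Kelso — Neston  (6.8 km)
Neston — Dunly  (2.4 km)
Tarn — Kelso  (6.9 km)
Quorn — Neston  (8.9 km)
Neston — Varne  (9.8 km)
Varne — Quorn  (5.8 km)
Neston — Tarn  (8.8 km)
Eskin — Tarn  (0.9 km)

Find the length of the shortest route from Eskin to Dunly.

Candidate routes:
Eskin–Tarn–Kelso–Dunly: 0.9+6.9+4.1 = 11.9
Eskin–Tarn–Neston–Dunly: 0.9+8.8+2.4 = 12.1
The minimum is 11.9 km via Eskin–Tarn–Kelso–Dunly.

11.9 km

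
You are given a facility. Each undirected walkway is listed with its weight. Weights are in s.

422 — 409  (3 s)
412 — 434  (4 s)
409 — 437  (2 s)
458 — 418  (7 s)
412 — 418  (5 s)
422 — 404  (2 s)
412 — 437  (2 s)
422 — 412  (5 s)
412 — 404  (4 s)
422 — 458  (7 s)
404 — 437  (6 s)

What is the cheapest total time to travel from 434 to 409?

8 s

Enumerating some paths:
434 → 412 → 404 → 422 → 409: 4+4+2+3 = 13
434 → 412 → 404 → 437 → 409: 4+4+6+2 = 16
434 → 412 → 422 → 409: 4+5+3 = 12
434 → 412 → 437 → 409: 4+2+2 = 8
The minimum is 8 s via 434 → 412 → 437 → 409.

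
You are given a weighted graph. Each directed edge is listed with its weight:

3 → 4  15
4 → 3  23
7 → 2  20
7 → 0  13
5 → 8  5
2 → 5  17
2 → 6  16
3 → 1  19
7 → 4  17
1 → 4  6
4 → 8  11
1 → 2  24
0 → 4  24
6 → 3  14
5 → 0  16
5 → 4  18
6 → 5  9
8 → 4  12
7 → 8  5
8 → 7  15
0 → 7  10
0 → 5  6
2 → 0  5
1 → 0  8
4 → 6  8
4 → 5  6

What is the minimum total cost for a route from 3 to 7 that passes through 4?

Shortest 3→4: 3–4 = 15
Best 4 to 7: 4–8–7 costing 26
Total via 4: 15 + 26 = 41.

41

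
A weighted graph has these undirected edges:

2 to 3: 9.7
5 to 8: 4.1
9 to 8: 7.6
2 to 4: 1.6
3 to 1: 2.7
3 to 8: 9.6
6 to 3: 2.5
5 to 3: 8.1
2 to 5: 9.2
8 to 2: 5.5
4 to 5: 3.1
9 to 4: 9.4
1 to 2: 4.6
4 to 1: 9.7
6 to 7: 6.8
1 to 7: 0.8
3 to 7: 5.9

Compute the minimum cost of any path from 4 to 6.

Running Dijkstra from 4:
4: 0
2: 1.6  (via 4)
5: 3.1  (via 4)
1: 6.2  (via 2)
7: 7  (via 1)
8: 7.1  (via 2)
3: 8.9  (via 1)
9: 9.4  (via 4)
6: 11.4  (via 3)
Shortest route: 4–2–1–3–6 = 11.4.

11.4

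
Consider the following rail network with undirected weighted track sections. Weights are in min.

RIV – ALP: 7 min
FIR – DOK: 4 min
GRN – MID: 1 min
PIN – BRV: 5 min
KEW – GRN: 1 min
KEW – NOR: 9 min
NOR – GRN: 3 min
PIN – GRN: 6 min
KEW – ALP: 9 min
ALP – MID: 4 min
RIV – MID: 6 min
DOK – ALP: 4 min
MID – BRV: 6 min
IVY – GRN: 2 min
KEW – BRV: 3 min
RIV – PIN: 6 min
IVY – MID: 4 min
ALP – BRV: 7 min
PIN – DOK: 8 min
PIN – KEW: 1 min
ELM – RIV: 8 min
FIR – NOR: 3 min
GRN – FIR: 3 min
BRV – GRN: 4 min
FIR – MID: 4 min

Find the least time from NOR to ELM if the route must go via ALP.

Shortest NOR→ALP: NOR–GRN–MID–ALP = 8
Shortest ALP→ELM: ALP–RIV–ELM = 15
Total via ALP: 8 + 15 = 23 min.

23 min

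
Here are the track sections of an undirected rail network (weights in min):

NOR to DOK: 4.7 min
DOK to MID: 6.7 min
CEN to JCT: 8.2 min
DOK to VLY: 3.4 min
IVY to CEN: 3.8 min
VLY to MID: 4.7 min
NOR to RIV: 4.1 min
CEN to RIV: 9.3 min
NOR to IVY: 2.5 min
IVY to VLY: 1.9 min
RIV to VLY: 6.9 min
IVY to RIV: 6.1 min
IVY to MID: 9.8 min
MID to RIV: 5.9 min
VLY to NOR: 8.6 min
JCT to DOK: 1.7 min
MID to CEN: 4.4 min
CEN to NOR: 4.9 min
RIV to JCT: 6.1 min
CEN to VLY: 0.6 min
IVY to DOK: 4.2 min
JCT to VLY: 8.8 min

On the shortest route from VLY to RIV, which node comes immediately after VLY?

RIV

Candidate routes:
VLY–RIV: 6.9 = 6.9
VLY–IVY–RIV: 1.9+6.1 = 8
Cheapest is VLY–RIV at 6.9 min.
So from VLY the first move is to RIV.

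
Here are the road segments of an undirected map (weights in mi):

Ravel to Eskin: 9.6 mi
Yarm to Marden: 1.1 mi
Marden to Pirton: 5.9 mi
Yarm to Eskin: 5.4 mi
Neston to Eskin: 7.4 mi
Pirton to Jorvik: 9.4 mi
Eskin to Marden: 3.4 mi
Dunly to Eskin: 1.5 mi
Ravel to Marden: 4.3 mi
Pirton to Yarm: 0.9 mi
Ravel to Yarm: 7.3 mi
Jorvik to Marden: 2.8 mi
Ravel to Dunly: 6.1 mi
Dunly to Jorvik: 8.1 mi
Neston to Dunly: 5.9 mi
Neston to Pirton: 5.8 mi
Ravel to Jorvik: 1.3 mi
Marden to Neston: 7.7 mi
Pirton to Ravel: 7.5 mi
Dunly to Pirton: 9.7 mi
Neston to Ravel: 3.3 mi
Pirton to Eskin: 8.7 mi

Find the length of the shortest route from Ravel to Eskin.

7.5 mi

Shortest distances from Ravel:
Ravel: 0
Jorvik: 1.3  (via Ravel)
Neston: 3.3  (via Ravel)
Marden: 4.1  (via Jorvik)
Yarm: 5.2  (via Marden)
Pirton: 6.1  (via Yarm)
Dunly: 6.1  (via Ravel)
Eskin: 7.5  (via Marden)
Shortest route: Ravel → Jorvik → Marden → Eskin = 7.5 mi.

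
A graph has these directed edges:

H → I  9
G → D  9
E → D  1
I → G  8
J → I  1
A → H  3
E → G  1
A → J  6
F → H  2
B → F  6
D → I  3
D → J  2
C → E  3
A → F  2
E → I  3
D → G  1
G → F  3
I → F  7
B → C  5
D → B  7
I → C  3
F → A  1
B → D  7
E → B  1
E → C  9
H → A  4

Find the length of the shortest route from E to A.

5

Shortest distances from E:
E: 0
B: 1  (via E)
D: 1  (via E)
G: 1  (via E)
I: 3  (via E)
J: 3  (via D)
F: 4  (via G)
A: 5  (via F)
Shortest route: E–G–F–A = 5.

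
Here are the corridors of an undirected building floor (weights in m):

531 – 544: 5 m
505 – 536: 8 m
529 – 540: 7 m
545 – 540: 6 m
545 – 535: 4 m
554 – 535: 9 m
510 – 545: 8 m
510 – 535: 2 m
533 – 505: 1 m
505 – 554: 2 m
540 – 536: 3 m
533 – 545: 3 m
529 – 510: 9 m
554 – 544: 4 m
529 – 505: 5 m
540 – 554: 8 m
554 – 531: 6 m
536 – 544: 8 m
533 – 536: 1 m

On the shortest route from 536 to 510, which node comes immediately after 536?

Candidate routes:
536 → 533 → 505 → 554 → 535 → 510: 1+1+2+9+2 = 15
536 → 540 → 545 → 535 → 510: 3+6+4+2 = 15
536 → 533 → 545 → 510: 1+3+8 = 12
536 → 533 → 545 → 535 → 510: 1+3+4+2 = 10
The minimum is 10 m via 536 → 533 → 545 → 535 → 510.
So from 536 the first move is to 533.

533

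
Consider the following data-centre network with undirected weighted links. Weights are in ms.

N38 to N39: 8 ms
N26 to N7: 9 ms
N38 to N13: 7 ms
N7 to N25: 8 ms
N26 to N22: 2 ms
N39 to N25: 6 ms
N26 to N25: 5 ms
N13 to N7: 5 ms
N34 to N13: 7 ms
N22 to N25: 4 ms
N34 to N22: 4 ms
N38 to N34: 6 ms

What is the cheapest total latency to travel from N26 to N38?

Compare a few routes:
N26 - N22 - N34 - N38: 2+4+6 = 12
N26 - N25 - N22 - N34 - N38: 5+4+4+6 = 19
N26 - N25 - N39 - N38: 5+6+8 = 19
The minimum is 12 ms via N26 - N22 - N34 - N38.

12 ms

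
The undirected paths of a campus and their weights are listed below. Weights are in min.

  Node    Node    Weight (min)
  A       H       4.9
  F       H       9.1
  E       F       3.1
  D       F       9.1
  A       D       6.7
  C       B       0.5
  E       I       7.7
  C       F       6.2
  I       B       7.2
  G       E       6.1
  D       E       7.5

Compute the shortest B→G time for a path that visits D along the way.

Shortest B→D: B → C → F → D = 15.8
Best D to G: D → E → G costing 13.6
Total via D: 15.8 + 13.6 = 29.4 min.

29.4 min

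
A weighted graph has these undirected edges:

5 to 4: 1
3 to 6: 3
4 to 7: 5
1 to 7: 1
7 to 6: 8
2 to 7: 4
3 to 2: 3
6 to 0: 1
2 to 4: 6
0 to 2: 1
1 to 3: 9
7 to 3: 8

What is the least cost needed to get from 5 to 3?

Enumerating some paths:
5 - 4 - 2 - 0 - 6 - 3: 1+6+1+1+3 = 12
5 - 4 - 2 - 3: 1+6+3 = 10
Cheapest is 5 - 4 - 2 - 3 at 10.

10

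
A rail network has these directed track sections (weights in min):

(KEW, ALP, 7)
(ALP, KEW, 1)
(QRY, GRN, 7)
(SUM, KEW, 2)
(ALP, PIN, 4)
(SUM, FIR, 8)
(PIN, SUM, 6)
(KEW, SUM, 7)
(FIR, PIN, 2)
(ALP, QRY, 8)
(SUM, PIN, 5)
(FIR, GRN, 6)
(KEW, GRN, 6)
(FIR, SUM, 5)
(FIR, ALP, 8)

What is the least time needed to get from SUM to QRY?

Candidate routes:
SUM–KEW–ALP–QRY: 2+7+8 = 17
SUM–FIR–ALP–QRY: 8+8+8 = 24
The minimum is 17 min via SUM–KEW–ALP–QRY.

17 min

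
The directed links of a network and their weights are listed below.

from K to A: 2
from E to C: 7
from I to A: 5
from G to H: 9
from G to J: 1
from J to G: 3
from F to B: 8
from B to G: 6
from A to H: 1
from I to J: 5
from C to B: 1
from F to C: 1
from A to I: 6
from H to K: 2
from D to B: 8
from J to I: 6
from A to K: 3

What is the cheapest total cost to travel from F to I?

Shortest distances from F:
F: 0
C: 1  (via F)
B: 2  (via C)
G: 8  (via B)
J: 9  (via G)
I: 15  (via J)
Shortest route: F → C → B → G → J → I = 15.

15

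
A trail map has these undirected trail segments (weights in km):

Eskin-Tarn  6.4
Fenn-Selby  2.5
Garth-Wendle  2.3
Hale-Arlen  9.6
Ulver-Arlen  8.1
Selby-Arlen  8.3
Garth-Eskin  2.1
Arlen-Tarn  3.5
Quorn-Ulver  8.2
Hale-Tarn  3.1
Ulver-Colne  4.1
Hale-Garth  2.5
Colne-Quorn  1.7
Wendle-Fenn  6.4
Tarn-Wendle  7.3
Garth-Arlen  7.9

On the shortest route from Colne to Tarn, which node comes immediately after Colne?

Compare a few routes:
Colne → Ulver → Arlen → Tarn: 4.1+8.1+3.5 = 15.7
Colne → Quorn → Ulver → Arlen → Tarn: 1.7+8.2+8.1+3.5 = 21.5
The minimum is 15.7 km via Colne → Ulver → Arlen → Tarn.
So from Colne the first move is to Ulver.

Ulver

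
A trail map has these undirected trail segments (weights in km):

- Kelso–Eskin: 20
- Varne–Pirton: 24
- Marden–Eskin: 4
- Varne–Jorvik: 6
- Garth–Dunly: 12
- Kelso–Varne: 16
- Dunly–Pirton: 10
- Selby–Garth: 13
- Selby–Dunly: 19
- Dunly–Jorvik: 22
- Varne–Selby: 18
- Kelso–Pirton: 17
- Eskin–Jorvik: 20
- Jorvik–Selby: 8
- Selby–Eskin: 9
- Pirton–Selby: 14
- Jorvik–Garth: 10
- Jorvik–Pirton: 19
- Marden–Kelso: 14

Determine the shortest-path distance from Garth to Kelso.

Compare a few routes:
Garth → Dunly → Pirton → Kelso: 12+10+17 = 39
Garth → Jorvik → Varne → Kelso: 10+6+16 = 32
Cheapest is Garth → Jorvik → Varne → Kelso at 32 km.

32 km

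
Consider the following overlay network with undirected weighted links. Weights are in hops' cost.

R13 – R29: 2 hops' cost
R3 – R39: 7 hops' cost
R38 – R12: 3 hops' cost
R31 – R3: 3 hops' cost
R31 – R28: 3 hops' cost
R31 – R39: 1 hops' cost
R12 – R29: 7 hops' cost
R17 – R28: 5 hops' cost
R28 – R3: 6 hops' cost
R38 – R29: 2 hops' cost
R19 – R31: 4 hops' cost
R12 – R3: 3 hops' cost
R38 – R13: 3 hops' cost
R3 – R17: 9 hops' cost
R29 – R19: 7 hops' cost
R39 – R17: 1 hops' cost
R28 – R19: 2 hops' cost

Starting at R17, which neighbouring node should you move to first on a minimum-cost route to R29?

Enumerating some paths:
R17 - R28 - R19 - R29: 5+2+7 = 14
R17 - R39 - R31 - R19 - R29: 1+1+4+7 = 13
Cheapest is R17 - R39 - R31 - R19 - R29 at 13 hops' cost.
So from R17 the first move is to R39.

R39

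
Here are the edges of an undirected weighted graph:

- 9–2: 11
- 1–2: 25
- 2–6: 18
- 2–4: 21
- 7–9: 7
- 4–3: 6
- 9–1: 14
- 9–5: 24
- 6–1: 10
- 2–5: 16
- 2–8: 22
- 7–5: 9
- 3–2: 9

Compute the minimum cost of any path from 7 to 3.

27

Enumerating some paths:
7–9–2–3: 7+11+9 = 27
7–5–2–3: 9+16+9 = 34
Cheapest is 7–9–2–3 at 27.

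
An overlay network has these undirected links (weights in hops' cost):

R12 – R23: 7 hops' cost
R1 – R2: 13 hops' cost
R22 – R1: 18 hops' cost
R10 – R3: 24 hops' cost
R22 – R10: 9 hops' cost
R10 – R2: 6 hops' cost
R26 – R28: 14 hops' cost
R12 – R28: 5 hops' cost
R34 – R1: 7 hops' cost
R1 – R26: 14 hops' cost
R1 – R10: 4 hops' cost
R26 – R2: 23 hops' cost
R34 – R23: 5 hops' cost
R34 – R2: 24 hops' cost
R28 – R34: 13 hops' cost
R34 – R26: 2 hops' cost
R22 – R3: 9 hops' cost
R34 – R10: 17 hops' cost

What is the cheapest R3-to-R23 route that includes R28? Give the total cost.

54 hops' cost

Shortest R3→R28: R3–R22–R10–R1–R34–R28 = 42
Best R28 to R23: R28–R12–R23 costing 12
Total via R28: 42 + 12 = 54 hops' cost.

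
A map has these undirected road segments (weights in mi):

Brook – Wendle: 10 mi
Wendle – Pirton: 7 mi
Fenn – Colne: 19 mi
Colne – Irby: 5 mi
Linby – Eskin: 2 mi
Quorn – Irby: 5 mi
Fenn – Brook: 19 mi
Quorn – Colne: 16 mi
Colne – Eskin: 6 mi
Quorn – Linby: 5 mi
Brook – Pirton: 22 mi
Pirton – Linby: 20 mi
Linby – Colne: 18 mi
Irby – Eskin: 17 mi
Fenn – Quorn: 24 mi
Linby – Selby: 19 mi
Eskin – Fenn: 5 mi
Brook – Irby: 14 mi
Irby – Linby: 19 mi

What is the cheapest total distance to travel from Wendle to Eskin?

29 mi

Settle nodes by increasing distance from Wendle:
Wendle: 0
Pirton: 7  (via Wendle)
Brook: 10  (via Wendle)
Irby: 24  (via Brook)
Linby: 27  (via Pirton)
Quorn: 29  (via Irby)
Eskin: 29  (via Linby)
Shortest route: Wendle → Pirton → Linby → Eskin = 29 mi.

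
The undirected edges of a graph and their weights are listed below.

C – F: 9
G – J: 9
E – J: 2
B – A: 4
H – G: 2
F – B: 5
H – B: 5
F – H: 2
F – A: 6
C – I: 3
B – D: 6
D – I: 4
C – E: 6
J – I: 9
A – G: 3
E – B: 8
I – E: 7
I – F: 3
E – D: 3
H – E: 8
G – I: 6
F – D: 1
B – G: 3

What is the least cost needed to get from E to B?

Settle nodes by increasing distance from E:
E: 0
J: 2  (via E)
D: 3  (via E)
F: 4  (via D)
C: 6  (via E)
H: 6  (via F)
I: 7  (via E)
B: 8  (via E)
Shortest route: E → B = 8.

8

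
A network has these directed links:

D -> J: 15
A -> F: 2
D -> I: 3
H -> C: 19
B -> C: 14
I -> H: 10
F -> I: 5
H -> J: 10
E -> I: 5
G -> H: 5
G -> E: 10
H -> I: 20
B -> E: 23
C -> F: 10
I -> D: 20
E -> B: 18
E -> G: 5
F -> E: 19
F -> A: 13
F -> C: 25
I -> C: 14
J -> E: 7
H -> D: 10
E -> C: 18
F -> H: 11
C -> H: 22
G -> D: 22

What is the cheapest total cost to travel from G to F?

34

Running Dijkstra from G:
G: 0
H: 5  (via G)
E: 10  (via G)
D: 15  (via H)
I: 15  (via E)
J: 15  (via H)
C: 24  (via H)
B: 28  (via E)
F: 34  (via C)
Shortest route: G–H–C–F = 34.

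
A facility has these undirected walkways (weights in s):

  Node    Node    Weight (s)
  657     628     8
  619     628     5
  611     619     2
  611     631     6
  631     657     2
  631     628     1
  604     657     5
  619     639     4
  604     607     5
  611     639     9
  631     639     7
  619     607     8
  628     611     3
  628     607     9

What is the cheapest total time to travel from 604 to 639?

Enumerating some paths:
604 → 657 → 631 → 628 → 611 → 619 → 639: 5+2+1+3+2+4 = 17
604 → 657 → 631 → 639: 5+2+7 = 14
604 → 607 → 619 → 639: 5+8+4 = 17
604 → 657 → 631 → 628 → 619 → 639: 5+2+1+5+4 = 17
The minimum is 14 s via 604 → 657 → 631 → 639.

14 s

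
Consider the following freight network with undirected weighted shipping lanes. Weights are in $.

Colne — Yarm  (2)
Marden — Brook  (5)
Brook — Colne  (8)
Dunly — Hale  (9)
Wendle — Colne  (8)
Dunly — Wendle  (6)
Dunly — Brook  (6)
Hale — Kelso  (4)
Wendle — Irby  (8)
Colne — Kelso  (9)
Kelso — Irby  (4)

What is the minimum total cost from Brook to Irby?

$20

Enumerating some paths:
Brook–Colne–Wendle–Irby: 8+8+8 = 24
Brook–Dunly–Wendle–Irby: 6+6+8 = 20
Brook–Colne–Kelso–Irby: 8+9+4 = 21
Brook–Dunly–Hale–Kelso–Irby: 6+9+4+4 = 23
Cheapest is Brook–Dunly–Wendle–Irby at $20.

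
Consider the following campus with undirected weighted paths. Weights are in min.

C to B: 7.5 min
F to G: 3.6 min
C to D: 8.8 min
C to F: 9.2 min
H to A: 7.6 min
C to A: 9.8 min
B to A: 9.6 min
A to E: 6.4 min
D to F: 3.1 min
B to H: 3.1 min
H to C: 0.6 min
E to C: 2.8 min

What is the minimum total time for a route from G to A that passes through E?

22 min

Best G to E: G → F → C → E costing 15.6
Best E to A: E → A costing 6.4
Total via E: 15.6 + 6.4 = 22 min.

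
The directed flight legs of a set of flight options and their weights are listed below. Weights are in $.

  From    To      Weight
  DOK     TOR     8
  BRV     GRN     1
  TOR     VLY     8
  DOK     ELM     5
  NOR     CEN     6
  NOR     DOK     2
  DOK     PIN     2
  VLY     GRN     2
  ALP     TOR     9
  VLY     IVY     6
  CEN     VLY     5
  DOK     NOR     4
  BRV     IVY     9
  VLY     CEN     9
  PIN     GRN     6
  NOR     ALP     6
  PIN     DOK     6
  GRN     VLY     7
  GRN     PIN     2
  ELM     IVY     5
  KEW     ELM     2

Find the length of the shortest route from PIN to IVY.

$16

Compare a few routes:
PIN–DOK–ELM–IVY: 6+5+5 = 16
PIN–GRN–VLY–IVY: 6+7+6 = 19
Cheapest is PIN–DOK–ELM–IVY at $16.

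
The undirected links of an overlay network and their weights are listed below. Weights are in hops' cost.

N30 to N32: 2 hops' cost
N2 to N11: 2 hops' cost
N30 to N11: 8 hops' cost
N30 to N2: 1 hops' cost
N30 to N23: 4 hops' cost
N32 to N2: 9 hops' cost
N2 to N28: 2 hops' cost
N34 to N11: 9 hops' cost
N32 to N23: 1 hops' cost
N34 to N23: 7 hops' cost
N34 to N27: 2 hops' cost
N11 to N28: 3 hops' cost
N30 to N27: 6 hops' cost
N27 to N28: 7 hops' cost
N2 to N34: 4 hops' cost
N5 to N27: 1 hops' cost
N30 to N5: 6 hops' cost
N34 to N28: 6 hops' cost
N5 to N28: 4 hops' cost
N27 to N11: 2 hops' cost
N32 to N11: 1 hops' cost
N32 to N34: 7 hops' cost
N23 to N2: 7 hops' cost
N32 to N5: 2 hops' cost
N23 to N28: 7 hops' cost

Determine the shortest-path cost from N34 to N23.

6 hops' cost

Candidate routes:
N34–N27–N5–N32–N23: 2+1+2+1 = 6
N34–N23: 7 = 7
Cheapest is N34–N27–N5–N32–N23 at 6 hops' cost.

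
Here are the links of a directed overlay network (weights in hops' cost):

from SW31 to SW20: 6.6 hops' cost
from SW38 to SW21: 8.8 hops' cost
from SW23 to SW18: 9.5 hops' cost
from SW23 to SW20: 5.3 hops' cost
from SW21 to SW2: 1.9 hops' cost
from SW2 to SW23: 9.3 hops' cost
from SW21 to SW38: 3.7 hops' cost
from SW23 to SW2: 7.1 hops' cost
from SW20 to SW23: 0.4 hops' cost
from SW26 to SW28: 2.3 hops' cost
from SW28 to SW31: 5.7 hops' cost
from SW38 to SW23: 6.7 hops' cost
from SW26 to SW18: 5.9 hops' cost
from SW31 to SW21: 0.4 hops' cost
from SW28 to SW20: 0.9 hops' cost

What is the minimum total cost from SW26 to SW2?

Candidate routes:
SW26–SW28–SW31–SW21–SW2: 2.3+5.7+0.4+1.9 = 10.3
SW26–SW28–SW20–SW23–SW2: 2.3+0.9+0.4+7.1 = 10.7
SW26–SW28–SW31–SW20–SW23–SW2: 2.3+5.7+6.6+0.4+7.1 = 22.1
Cheapest is SW26–SW28–SW31–SW21–SW2 at 10.3 hops' cost.

10.3 hops' cost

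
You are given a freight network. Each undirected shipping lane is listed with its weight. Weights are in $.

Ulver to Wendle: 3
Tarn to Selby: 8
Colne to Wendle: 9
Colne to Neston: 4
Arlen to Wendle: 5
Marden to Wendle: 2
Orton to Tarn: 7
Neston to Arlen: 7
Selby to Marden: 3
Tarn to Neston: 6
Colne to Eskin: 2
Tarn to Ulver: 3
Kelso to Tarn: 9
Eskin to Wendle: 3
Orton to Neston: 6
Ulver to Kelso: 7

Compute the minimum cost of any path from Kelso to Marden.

Candidate routes:
Kelso–Ulver–Tarn–Selby–Marden: 7+3+8+3 = 21
Kelso–Ulver–Wendle–Marden: 7+3+2 = 12
Kelso–Tarn–Selby–Marden: 9+8+3 = 20
Kelso–Tarn–Ulver–Wendle–Marden: 9+3+3+2 = 17
Cheapest is Kelso–Ulver–Wendle–Marden at $12.

$12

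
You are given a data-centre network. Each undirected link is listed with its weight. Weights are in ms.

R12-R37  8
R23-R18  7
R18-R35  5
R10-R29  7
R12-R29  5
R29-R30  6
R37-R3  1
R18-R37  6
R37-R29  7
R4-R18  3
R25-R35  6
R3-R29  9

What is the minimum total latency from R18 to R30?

19 ms

Running Dijkstra from R18:
R18: 0
R4: 3  (via R18)
R35: 5  (via R18)
R37: 6  (via R18)
R3: 7  (via R37)
R23: 7  (via R18)
R25: 11  (via R35)
R29: 13  (via R37)
R12: 14  (via R37)
R30: 19  (via R29)
Shortest route: R18–R37–R29–R30 = 19 ms.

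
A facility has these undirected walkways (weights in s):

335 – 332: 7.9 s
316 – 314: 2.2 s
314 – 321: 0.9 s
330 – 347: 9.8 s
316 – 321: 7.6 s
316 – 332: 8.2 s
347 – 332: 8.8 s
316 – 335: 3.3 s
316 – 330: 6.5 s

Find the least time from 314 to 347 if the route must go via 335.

Best 314 to 335: 314 → 316 → 335 costing 5.5
Best 335 to 347: 335 → 332 → 347 costing 16.7
Total via 335: 5.5 + 16.7 = 22.2 s.

22.2 s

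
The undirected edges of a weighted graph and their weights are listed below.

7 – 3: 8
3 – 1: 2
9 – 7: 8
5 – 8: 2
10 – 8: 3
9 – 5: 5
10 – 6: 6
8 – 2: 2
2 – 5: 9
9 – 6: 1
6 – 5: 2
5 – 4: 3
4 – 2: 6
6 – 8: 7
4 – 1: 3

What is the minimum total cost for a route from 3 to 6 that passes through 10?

Best 3 to 10: 3 → 1 → 4 → 5 → 8 → 10 costing 13
Best 10 to 6: 10 → 6 costing 6
Total via 10: 13 + 6 = 19.

19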